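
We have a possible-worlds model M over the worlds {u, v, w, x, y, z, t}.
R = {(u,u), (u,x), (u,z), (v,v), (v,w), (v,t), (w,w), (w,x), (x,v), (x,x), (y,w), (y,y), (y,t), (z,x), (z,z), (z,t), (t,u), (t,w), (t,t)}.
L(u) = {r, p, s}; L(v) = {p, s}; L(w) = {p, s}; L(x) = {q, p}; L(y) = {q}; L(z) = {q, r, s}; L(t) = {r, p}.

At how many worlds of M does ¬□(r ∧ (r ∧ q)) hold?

7

Recall that □ψ holds at a world iff ψ holds at every accessible world, and ◇ψ holds iff ψ holds at some accessible world.
Let φ = ¬□(r ∧ (r ∧ q)). Evaluate φ at each world:
  u (successors {u, x, z}): φ is true.
  v (successors {v, w, t}): φ is true.
  w (successors {w, x}): φ is true.
  x (successors {v, x}): φ is true.
  y (successors {w, y, t}): φ is true.
  z (successors {x, z, t}): φ is true.
  t (successors {u, w, t}): φ is true.
For instance, at t:
  At t: □(r ∧ (r ∧ q)) is false, so ¬□(r ∧ (r ∧ q)) is true.
    At t: □(r ∧ (r ∧ q)) requires r ∧ (r ∧ q) at every successor {u, w, t}.
      r ∧ (r ∧ q) fails at u, so □(r ∧ (r ∧ q)) is false at t.
Satisfying worlds: {u, v, w, x, y, z, t}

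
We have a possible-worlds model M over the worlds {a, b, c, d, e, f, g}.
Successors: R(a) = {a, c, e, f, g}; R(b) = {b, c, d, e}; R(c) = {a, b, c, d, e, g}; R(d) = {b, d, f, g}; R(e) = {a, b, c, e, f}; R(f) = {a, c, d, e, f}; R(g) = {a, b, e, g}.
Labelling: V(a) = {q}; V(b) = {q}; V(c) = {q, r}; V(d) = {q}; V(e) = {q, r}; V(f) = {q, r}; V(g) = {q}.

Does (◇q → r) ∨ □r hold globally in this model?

Let φ = (◇q → r) ∨ □r. Evaluate φ at each world:
  a (successors {a, c, e, f, g}): φ is false.
  b (successors {b, c, d, e}): φ is false.
  c (successors {a, b, c, d, e, g}): φ is true.
  d (successors {b, d, f, g}): φ is false.
  e (successors {a, b, c, e, f}): φ is true.
  f (successors {a, c, d, e, f}): φ is true.
  g (successors {a, b, e, g}): φ is false.
Detail at a (counterexample):
  At a: ◇q → r is false, □r is false, so (◇q → r) ∨ □r is false.
    At a: ◇q is true, r is false, so ◇q → r is false.
      At a: ◇q requires q at some successor in {a, c, e, f, g}.
        q holds at a, so ◇q is true at a.
    At a: □r requires r at every successor {a, c, e, f, g}.
      r fails at a, so □r is false at a.

No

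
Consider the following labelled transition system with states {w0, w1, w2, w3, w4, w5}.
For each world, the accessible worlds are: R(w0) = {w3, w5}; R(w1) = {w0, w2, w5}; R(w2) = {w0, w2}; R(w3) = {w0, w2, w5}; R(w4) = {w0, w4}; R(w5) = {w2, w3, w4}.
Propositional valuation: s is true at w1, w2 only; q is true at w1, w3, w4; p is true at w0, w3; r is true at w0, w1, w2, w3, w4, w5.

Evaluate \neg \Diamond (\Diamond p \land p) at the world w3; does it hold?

At w3: \Diamond (\Diamond p \land p) is true, so \neg \Diamond (\Diamond p \land p) is false.
  At w3: \Diamond (\Diamond p \land p) requires \Diamond p \land p at some successor in {w0, w2, w5}.
    \Diamond p \land p holds at w0, so \Diamond (\Diamond p \land p) is true at w3.
      At w0: \Diamond p is true, p is true, so \Diamond p \land p is true.

No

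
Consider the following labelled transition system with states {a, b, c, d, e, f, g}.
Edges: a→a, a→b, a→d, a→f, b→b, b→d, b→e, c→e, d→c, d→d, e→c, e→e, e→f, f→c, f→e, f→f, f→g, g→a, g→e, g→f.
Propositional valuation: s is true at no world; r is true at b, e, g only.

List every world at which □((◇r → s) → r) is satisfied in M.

Let φ = □((◇r → s) → r). Evaluate φ at each world:
  a (successors {a, b, d, f}): φ is false.
  b (successors {b, d, e}): φ is false.
  c (successors {e}): φ is true.
  d (successors {c, d}): φ is false.
  e (successors {c, e, f}): φ is true.
  f (successors {c, e, f, g}): φ is true.
  g (successors {a, e, f}): φ is true.
For instance, at b:
  At b: □((◇r → s) → r) requires (◇r → s) → r at every successor {b, d, e}.
    (◇r → s) → r fails at d, so □((◇r → s) → r) is false at b.
      At d: ◇r → s is true, r is false, so (◇r → s) → r is false.
Satisfying worlds: {c, e, f, g}

c, e, f, g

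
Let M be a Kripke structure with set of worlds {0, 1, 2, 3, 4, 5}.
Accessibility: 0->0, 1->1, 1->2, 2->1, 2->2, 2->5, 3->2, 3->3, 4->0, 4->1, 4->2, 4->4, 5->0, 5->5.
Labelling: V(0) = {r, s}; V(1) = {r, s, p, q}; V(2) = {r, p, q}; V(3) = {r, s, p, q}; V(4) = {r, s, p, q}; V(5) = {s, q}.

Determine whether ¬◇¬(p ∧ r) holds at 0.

No

At 0: ◇¬(p ∧ r) is true, so ¬◇¬(p ∧ r) is false.
  At 0: ◇¬(p ∧ r) requires ¬(p ∧ r) at some successor in {0}.
    ¬(p ∧ r) holds at 0, so ◇¬(p ∧ r) is true at 0.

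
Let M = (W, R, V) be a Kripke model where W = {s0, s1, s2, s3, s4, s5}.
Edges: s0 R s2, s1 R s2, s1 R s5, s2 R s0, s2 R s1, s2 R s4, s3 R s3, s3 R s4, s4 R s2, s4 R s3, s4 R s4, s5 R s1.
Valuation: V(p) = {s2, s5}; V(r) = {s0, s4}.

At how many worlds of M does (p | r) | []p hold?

Let φ = (p | r) | []p. Evaluate φ at each world:
  s0 (successors {s2}): φ is true.
  s1 (successors {s2, s5}): φ is true.
  s2 (successors {s0, s1, s4}): φ is true.
  s3 (successors {s3, s4}): φ is false.
  s4 (successors {s2, s3, s4}): φ is true.
  s5 (successors {s1}): φ is true.
For instance, at s5:
  At s5: p | r is true, []p is false, so (p | r) | []p is true.
    At s5: []p requires p at every successor {s1}.
      p fails at s1, so []p is false at s5.
Satisfying worlds: {s0, s1, s2, s4, s5}

5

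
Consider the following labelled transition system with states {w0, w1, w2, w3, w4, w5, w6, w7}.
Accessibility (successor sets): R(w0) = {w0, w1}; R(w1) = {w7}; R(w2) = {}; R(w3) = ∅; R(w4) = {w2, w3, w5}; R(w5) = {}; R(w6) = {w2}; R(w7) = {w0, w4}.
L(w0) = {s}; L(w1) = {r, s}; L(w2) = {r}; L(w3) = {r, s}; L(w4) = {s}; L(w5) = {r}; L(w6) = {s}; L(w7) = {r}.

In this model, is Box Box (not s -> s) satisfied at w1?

At w1: Box Box (not s -> s) requires Box (not s -> s) at every successor {w7}.
    At w7: Box (not s -> s) requires not s -> s at every successor {w0, w4}.
      At w0: not s -> s is true.
      At w4: not s -> s is true.
    So Box (not s -> s) is true at w7.
So Box Box (not s -> s) is true at w1.

Yes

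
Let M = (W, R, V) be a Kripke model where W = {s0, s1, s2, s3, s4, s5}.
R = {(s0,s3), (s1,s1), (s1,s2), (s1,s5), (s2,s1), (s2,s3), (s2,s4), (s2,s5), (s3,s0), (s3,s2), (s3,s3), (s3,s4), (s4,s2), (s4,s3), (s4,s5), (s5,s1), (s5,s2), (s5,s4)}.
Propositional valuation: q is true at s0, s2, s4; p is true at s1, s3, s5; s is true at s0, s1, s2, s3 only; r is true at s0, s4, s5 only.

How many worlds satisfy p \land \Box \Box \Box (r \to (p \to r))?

Recall that \Box ψ holds at a world iff ψ holds at every accessible world, and \Diamond ψ holds iff ψ holds at some accessible world.
Let φ = p \land \Box \Box \Box (r \to (p \to r)). Evaluate φ at each world:
  s0 (successors {s3}): φ is false.
  s1 (successors {s1, s2, s5}): φ is true.
  s2 (successors {s1, s3, s4, s5}): φ is false.
  s3 (successors {s0, s2, s3, s4}): φ is true.
  s4 (successors {s2, s3, s5}): φ is false.
  s5 (successors {s1, s2, s4}): φ is true.
For instance, at s2:
  At s2: p is false, \Box \Box \Box (r \to (p \to r)) is true, so p \land \Box \Box \Box (r \to (p \to r)) is false.
    At s2: \Box \Box \Box (r \to (p \to r)) requires \Box \Box (r \to (p \to r)) at every successor {s1, s3, s4, s5}.
      At s1: \Box \Box (r \to (p \to r)) is true.
      At s3: \Box \Box (r \to (p \to r)) is true.
      At s4: \Box \Box (r \to (p \to r)) is true.
      At s5: \Box \Box (r \to (p \to r)) is true.
    So \Box \Box \Box (r \to (p \to r)) is true at s2.
Satisfying worlds: {s1, s3, s5}

3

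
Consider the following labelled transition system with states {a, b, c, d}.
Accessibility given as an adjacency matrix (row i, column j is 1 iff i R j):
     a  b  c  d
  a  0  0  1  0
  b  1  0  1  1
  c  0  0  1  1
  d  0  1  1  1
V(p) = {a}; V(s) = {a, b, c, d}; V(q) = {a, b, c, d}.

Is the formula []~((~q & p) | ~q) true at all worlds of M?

Let φ = []~((~q & p) | ~q). Evaluate φ at each world:
  a (successors {c}): φ is true.
  b (successors {a, c, d}): φ is true.
  c (successors {c, d}): φ is true.
  d (successors {b, c, d}): φ is true.
For instance, at b:
  At b: []~((~q & p) | ~q) requires ~((~q & p) | ~q) at every successor {a, c, d}.
    At a: ~((~q & p) | ~q) is true.
    At c: ~((~q & p) | ~q) is true.
    At d: ~((~q & p) | ~q) is true.
  So []~((~q & p) | ~q) is true at b.

Yes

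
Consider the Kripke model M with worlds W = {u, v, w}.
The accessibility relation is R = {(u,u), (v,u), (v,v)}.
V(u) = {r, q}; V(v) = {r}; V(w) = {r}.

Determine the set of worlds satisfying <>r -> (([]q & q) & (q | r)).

Let φ = <>r -> (([]q & q) & (q | r)). Evaluate φ at each world:
  u (successors {u}): φ is true.
  v (successors {u, v}): φ is false.
  w (successors ∅): φ is true.
For instance, at v:
  At v: <>r is true, ([]q & q) & (q | r) is false, so <>r -> (([]q & q) & (q | r)) is false.
    At v: <>r requires r at some successor in {u, v}.
      r holds at u, so <>r is true at v.
    At v: []q & q is false, q | r is true, so ([]q & q) & (q | r) is false.
      At v: []q is false, q is false, so []q & q is false.
Satisfying worlds: {u, w}

u, w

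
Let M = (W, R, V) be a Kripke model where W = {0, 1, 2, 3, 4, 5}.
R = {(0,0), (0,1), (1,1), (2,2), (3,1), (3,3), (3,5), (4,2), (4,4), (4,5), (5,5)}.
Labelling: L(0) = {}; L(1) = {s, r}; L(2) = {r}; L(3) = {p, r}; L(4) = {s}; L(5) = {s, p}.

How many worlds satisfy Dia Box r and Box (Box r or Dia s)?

Let φ = Dia Box r and Box (Box r or Dia s). Evaluate φ at each world:
  0 (successors {0, 1}): φ is true.
  1 (successors {1}): φ is true.
  2 (successors {2}): φ is true.
  3 (successors {1, 3, 5}): φ is true.
  4 (successors {2, 4, 5}): φ is true.
  5 (successors {5}): φ is false.
For instance, at 5:
  At 5: Dia Box r is false, Box (Box r or Dia s) is true, so Dia Box r and Box (Box r or Dia s) is false.
    At 5: Dia Box r requires Box r at some successor in {5}.
      At 5: Box r is false.
    So Dia Box r is false at 5.
    At 5: Box (Box r or Dia s) requires Box r or Dia s at every successor {5}.
      At 5: Box r or Dia s is true.
    So Box (Box r or Dia s) is true at 5.
Satisfying worlds: {0, 1, 2, 3, 4}

5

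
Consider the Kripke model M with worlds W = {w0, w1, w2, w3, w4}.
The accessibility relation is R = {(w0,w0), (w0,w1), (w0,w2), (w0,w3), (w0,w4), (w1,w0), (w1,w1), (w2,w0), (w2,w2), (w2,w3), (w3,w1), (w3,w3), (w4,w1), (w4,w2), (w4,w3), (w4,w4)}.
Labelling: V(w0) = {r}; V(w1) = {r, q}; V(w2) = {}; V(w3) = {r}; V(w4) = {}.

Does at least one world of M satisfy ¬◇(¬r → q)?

Let φ = ¬◇(¬r → q). Evaluate φ at each world:
  w0 (successors {w0, w1, w2, w3, w4}): φ is false.
  w1 (successors {w0, w1}): φ is false.
  w2 (successors {w0, w2, w3}): φ is false.
  w3 (successors {w1, w3}): φ is false.
  w4 (successors {w1, w2, w3, w4}): φ is false.
For instance, at w1:
  At w1: ◇(¬r → q) is true, so ¬◇(¬r → q) is false.
    At w1: ◇(¬r → q) requires ¬r → q at some successor in {w0, w1}.
      ¬r → q holds at w0, so ◇(¬r → q) is true at w1.

No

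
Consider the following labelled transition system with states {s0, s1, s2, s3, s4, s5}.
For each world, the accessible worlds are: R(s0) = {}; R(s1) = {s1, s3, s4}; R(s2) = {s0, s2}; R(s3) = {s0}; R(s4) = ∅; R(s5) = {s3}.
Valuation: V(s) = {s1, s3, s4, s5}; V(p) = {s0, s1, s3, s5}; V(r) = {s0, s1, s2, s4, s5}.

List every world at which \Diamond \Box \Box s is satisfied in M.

s1, s2, s3, s5

Recall that \Box ψ holds at a world iff ψ holds at every accessible world, and \Diamond ψ holds iff ψ holds at some accessible world.
Let φ = \Diamond \Box \Box s. Evaluate φ at each world:
  s0 (successors ∅): φ is false.
  s1 (successors {s1, s3, s4}): φ is true.
  s2 (successors {s0, s2}): φ is true.
  s3 (successors {s0}): φ is true.
  s4 (successors ∅): φ is false.
  s5 (successors {s3}): φ is true.
For instance, at s5:
  At s5: \Diamond \Box \Box s requires \Box \Box s at some successor in {s3}.
    \Box \Box s holds at s3, so \Diamond \Box \Box s is true at s5.
      At s3: \Box \Box s requires \Box s at every successor {s0}.
        At s0: \Box s is true.
      So \Box \Box s is true at s3.
Satisfying worlds: {s1, s2, s3, s5}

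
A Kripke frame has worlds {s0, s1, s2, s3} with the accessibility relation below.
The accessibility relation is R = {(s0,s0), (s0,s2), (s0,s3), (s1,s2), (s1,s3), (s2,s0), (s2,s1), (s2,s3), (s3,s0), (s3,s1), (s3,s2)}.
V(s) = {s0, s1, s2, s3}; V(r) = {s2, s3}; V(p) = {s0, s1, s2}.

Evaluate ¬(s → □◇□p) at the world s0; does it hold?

Yes

At s0: s → □◇□p is false, so ¬(s → □◇□p) is true.
  At s0: s is true, □◇□p is false, so s → □◇□p is false.
    At s0: □◇□p requires ◇□p at every successor {s0, s2, s3}.
      ◇□p fails at s3, so □◇□p is false at s0.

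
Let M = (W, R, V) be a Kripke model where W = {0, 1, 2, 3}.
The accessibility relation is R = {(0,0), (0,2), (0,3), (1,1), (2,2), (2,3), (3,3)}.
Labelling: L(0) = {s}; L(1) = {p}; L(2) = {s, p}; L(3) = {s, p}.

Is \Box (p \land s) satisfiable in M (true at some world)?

Yes

Let φ = \Box (p \land s). Evaluate φ at each world:
  0 (successors {0, 2, 3}): φ is false.
  1 (successors {1}): φ is false.
  2 (successors {2, 3}): φ is true.
  3 (successors {3}): φ is true.
Detail at 2 (witness):
  At 2: \Box (p \land s) requires p \land s at every successor {2, 3}.
    At 2: p \land s is true.
    At 3: p \land s is true.
  So \Box (p \land s) is true at 2.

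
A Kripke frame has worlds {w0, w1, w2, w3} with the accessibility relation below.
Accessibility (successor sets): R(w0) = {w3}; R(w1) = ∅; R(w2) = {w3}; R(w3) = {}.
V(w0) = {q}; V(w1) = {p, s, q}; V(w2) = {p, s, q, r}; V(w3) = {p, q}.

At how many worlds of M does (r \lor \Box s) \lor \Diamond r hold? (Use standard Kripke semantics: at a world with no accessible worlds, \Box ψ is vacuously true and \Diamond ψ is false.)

3

Let φ = (r \lor \Box s) \lor \Diamond r. Evaluate φ at each world:
  w0 (successors {w3}): φ is false.
  w1 (successors ∅): φ is true.
  w2 (successors {w3}): φ is true.
  w3 (successors ∅): φ is true.
For instance, at w2:
  At w2: r \lor \Box s is true, \Diamond r is false, so (r \lor \Box s) \lor \Diamond r is true.
    At w2: r is true, \Box s is false, so r \lor \Box s is true.
      At w2: \Box s requires s at every successor {w3}.
        s fails at w3, so \Box s is false at w2.
    At w2: \Diamond r requires r at some successor in {w3}.
      At w3: r is false.
    So \Diamond r is false at w2.
Satisfying worlds: {w1, w2, w3}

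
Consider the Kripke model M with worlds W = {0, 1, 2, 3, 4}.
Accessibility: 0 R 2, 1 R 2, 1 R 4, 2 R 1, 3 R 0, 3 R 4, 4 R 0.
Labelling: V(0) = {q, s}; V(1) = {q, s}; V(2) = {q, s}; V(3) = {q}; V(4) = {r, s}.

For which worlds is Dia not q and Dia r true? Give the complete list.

1, 3

Let φ = Dia not q and Dia r. Evaluate φ at each world:
  0 (successors {2}): φ is false.
  1 (successors {2, 4}): φ is true.
  2 (successors {1}): φ is false.
  3 (successors {0, 4}): φ is true.
  4 (successors {0}): φ is false.
For instance, at 2:
  At 2: Dia not q is false, Dia r is false, so Dia not q and Dia r is false.
    At 2: Dia not q requires not q at some successor in {1}.
      At 1: not q is false.
    So Dia not q is false at 2.
    At 2: Dia r requires r at some successor in {1}.
      At 1: r is false.
    So Dia r is false at 2.
Satisfying worlds: {1, 3}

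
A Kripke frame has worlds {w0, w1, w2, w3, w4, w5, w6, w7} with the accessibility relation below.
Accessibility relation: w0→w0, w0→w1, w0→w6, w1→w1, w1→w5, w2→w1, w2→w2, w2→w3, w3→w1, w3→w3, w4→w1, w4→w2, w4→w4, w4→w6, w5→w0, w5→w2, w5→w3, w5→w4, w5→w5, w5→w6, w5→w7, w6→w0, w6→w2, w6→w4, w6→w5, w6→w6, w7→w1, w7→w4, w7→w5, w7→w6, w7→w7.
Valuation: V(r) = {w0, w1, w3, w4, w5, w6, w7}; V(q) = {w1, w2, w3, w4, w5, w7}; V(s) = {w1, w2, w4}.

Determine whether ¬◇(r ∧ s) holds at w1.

Recall that ◇ψ holds at a world iff ψ holds at some accessible world.
At w1: ◇(r ∧ s) is true, so ¬◇(r ∧ s) is false.
  At w1: ◇(r ∧ s) requires r ∧ s at some successor in {w1, w5}.
    r ∧ s holds at w1, so ◇(r ∧ s) is true at w1.

No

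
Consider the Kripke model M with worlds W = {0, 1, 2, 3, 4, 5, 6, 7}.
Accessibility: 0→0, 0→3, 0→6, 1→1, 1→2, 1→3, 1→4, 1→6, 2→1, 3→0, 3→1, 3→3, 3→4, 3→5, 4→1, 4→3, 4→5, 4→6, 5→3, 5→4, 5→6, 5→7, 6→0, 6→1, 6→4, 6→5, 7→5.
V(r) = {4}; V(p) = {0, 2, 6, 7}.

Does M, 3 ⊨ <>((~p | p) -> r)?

At 3: <>((~p | p) -> r) requires (~p | p) -> r at some successor in {0, 1, 3, 4, 5}.
  (~p | p) -> r holds at 4, so <>((~p | p) -> r) is true at 3.

Yes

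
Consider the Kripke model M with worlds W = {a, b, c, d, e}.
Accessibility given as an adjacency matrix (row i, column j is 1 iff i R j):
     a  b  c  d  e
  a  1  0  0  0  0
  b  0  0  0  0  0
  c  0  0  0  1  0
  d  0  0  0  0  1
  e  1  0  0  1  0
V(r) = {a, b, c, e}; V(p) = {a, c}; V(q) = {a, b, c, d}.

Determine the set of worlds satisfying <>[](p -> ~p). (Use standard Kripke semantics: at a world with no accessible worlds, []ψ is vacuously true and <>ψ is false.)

c, e

Let φ = <>[](p -> ~p). Evaluate φ at each world:
  a (successors {a}): φ is false.
  b (successors ∅): φ is false.
  c (successors {d}): φ is true.
  d (successors {e}): φ is false.
  e (successors {a, d}): φ is true.
For instance, at c:
  At c: <>[](p -> ~p) requires [](p -> ~p) at some successor in {d}.
    [](p -> ~p) holds at d, so <>[](p -> ~p) is true at c.
      At d: [](p -> ~p) requires p -> ~p at every successor {e}.
        At e: p -> ~p is true.
      So [](p -> ~p) is true at d.
Satisfying worlds: {c, e}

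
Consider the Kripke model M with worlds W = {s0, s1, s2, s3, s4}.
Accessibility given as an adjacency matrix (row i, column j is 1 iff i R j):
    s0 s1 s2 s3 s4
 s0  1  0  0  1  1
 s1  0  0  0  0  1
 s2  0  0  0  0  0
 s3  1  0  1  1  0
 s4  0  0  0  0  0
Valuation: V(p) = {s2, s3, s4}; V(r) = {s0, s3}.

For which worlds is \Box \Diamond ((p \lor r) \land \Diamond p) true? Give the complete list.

s2, s4

Let φ = \Box \Diamond ((p \lor r) \land \Diamond p). Evaluate φ at each world:
  s0 (successors {s0, s3, s4}): φ is false.
  s1 (successors {s4}): φ is false.
  s2 (successors ∅): φ is true.
  s3 (successors {s0, s2, s3}): φ is false.
  s4 (successors ∅): φ is true.
For instance, at s1:
  At s1: \Box \Diamond ((p \lor r) \land \Diamond p) requires \Diamond ((p \lor r) \land \Diamond p) at every successor {s4}.
    \Diamond ((p \lor r) \land \Diamond p) fails at s4, so \Box \Diamond ((p \lor r) \land \Diamond p) is false at s1.
      At s4: no accessible worlds, so \Diamond ((p \lor r) \land \Diamond p) is false.
Satisfying worlds: {s2, s4}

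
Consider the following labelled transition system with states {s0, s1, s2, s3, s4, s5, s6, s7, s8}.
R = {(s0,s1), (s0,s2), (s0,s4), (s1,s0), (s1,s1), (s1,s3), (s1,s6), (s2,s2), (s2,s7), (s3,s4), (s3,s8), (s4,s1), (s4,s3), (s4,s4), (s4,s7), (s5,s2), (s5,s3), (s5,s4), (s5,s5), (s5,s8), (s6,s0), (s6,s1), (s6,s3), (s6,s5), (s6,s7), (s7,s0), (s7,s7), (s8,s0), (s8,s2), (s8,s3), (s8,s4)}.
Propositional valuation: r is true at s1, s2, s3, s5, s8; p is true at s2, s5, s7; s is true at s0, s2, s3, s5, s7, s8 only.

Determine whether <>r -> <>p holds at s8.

Yes

At s8: <>r is true, <>p is true, so <>r -> <>p is true.
  At s8: <>r requires r at some successor in {s0, s2, s3, s4}.
    r holds at s2, so <>r is true at s8.
  At s8: <>p requires p at some successor in {s0, s2, s3, s4}.
    p holds at s2, so <>p is true at s8.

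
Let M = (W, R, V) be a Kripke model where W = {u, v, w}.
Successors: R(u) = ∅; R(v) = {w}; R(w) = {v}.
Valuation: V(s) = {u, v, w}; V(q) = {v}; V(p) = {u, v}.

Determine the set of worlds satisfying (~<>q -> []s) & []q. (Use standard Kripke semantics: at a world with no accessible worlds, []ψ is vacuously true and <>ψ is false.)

Let φ = (~<>q -> []s) & []q. Evaluate φ at each world:
  u (successors ∅): φ is true.
  v (successors {w}): φ is false.
  w (successors {v}): φ is true.
For instance, at v:
  At v: ~<>q -> []s is true, []q is false, so (~<>q -> []s) & []q is false.
    At v: ~<>q is true, []s is true, so ~<>q -> []s is true.
      At v: <>q is false, so ~<>q is true.
      At v: []s requires s at every successor {w}.
        At w: s is true.
      So []s is true at v.
    At v: []q requires q at every successor {w}.
      q fails at w, so []q is false at v.
Satisfying worlds: {u, w}

u, w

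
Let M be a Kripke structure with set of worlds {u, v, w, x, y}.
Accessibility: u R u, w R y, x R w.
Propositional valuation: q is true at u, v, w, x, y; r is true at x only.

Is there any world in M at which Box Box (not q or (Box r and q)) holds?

Yes

Let φ = Box Box (not q or (Box r and q)). Evaluate φ at each world:
  u (successors {u}): φ is false.
  v (successors ∅): φ is true.
  w (successors {y}): φ is true.
  x (successors {w}): φ is true.
  y (successors ∅): φ is true.
Detail at v (witness):
  At v: no accessible worlds, so Box Box (not q or (Box r and q)) holds vacuously.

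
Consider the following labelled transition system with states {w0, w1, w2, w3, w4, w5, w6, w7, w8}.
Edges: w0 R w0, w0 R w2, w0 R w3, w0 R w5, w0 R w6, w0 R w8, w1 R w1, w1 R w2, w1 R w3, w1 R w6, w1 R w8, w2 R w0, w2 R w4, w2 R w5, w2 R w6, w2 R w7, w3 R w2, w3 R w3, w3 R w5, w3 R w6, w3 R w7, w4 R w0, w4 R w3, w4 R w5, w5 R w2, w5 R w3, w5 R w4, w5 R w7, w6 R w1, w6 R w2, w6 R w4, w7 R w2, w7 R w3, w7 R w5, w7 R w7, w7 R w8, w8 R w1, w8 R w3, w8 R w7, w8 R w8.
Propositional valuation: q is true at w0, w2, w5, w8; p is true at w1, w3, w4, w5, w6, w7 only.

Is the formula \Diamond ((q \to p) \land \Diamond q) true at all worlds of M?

Let φ = \Diamond ((q \to p) \land \Diamond q). Evaluate φ at each world:
  w0 (successors {w0, w2, w3, w5, w6, w8}): φ is true.
  w1 (successors {w1, w2, w3, w6, w8}): φ is true.
  w2 (successors {w0, w4, w5, w6, w7}): φ is true.
  w3 (successors {w2, w3, w5, w6, w7}): φ is true.
  w4 (successors {w0, w3, w5}): φ is true.
  w5 (successors {w2, w3, w4, w7}): φ is true.
  w6 (successors {w1, w2, w4}): φ is true.
  w7 (successors {w2, w3, w5, w7, w8}): φ is true.
  w8 (successors {w1, w3, w7, w8}): φ is true.
For instance, at w1:
  At w1: \Diamond ((q \to p) \land \Diamond q) requires (q \to p) \land \Diamond q at some successor in {w1, w2, w3, w6, w8}.
    (q \to p) \land \Diamond q holds at w1, so \Diamond ((q \to p) \land \Diamond q) is true at w1.
      At w1: q \to p is true, \Diamond q is true, so (q \to p) \land \Diamond q is true.

Yes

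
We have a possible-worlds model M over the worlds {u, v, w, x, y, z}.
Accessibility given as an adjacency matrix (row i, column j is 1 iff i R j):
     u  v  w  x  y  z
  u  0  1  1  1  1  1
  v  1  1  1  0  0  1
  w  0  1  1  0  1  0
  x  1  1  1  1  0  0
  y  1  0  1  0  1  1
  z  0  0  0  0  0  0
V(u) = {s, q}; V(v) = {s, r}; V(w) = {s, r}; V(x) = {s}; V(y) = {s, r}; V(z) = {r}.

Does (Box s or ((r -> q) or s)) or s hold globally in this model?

Yes

Recall that Box ψ holds at a world iff ψ holds at every accessible world, and Dia ψ holds iff ψ holds at some accessible world.
Let φ = (Box s or ((r -> q) or s)) or s. Evaluate φ at each world:
  u (successors {v, w, x, y, z}): φ is true.
  v (successors {u, v, w, z}): φ is true.
  w (successors {v, w, y}): φ is true.
  x (successors {u, v, w, x}): φ is true.
  y (successors {u, w, y, z}): φ is true.
  z (successors ∅): φ is true.
For instance, at x:
  At x: Box s or ((r -> q) or s) is true, s is true, so (Box s or ((r -> q) or s)) or s is true.
    At x: Box s is true, (r -> q) or s is true, so Box s or ((r -> q) or s) is true.
      At x: Box s requires s at every successor {u, v, w, x}.
        At u: s is true.
        At v: s is true.
        At w: s is true.
        At x: s is true.
      So Box s is true at x.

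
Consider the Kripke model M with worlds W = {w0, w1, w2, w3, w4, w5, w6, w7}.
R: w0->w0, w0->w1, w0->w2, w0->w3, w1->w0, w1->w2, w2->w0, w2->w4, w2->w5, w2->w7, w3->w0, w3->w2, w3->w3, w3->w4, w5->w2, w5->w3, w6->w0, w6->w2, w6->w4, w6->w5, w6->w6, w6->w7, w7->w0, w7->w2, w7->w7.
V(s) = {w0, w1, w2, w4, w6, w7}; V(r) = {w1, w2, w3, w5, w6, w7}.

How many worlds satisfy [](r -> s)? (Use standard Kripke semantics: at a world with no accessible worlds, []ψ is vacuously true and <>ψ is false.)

3

Let φ = [](r -> s). Evaluate φ at each world:
  w0 (successors {w0, w1, w2, w3}): φ is false.
  w1 (successors {w0, w2}): φ is true.
  w2 (successors {w0, w4, w5, w7}): φ is false.
  w3 (successors {w0, w2, w3, w4}): φ is false.
  w4 (successors ∅): φ is true.
  w5 (successors {w2, w3}): φ is false.
  w6 (successors {w0, w2, w4, w5, w6, w7}): φ is false.
  w7 (successors {w0, w2, w7}): φ is true.
For instance, at w2:
  At w2: [](r -> s) requires r -> s at every successor {w0, w4, w5, w7}.
    r -> s fails at w5, so [](r -> s) is false at w2.
Satisfying worlds: {w1, w4, w7}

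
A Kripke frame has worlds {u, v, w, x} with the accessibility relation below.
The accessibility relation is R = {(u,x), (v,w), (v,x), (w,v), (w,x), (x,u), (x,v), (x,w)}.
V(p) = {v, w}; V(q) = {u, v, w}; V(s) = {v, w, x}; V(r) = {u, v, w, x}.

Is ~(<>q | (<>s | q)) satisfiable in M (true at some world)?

Let φ = ~(<>q | (<>s | q)). Evaluate φ at each world:
  u (successors {x}): φ is false.
  v (successors {w, x}): φ is false.
  w (successors {v, x}): φ is false.
  x (successors {u, v, w}): φ is false.
For instance, at v:
  At v: <>q | (<>s | q) is true, so ~(<>q | (<>s | q)) is false.
    At v: <>q is true, <>s | q is true, so <>q | (<>s | q) is true.
      At v: <>q requires q at some successor in {w, x}.
        q holds at w, so <>q is true at v.
      At v: <>s is true, q is true, so <>s | q is true.

No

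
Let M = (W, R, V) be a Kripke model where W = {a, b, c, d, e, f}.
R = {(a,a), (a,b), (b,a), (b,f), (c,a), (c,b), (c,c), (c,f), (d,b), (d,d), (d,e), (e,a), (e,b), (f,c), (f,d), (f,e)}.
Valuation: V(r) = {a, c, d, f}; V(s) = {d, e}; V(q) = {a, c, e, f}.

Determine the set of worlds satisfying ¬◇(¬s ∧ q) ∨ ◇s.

d, f

Recall that ◇ψ holds at a world iff ψ holds at some accessible world.
Let φ = ¬◇(¬s ∧ q) ∨ ◇s. Evaluate φ at each world:
  a (successors {a, b}): φ is false.
  b (successors {a, f}): φ is false.
  c (successors {a, b, c, f}): φ is false.
  d (successors {b, d, e}): φ is true.
  e (successors {a, b}): φ is false.
  f (successors {c, d, e}): φ is true.
For instance, at a:
  At a: ¬◇(¬s ∧ q) is false, ◇s is false, so ¬◇(¬s ∧ q) ∨ ◇s is false.
    At a: ◇(¬s ∧ q) is true, so ¬◇(¬s ∧ q) is false.
      At a: ◇(¬s ∧ q) requires ¬s ∧ q at some successor in {a, b}.
        ¬s ∧ q holds at a, so ◇(¬s ∧ q) is true at a.
    At a: ◇s requires s at some successor in {a, b}.
      At a: s is false.
      At b: s is false.
    So ◇s is false at a.
Satisfying worlds: {d, f}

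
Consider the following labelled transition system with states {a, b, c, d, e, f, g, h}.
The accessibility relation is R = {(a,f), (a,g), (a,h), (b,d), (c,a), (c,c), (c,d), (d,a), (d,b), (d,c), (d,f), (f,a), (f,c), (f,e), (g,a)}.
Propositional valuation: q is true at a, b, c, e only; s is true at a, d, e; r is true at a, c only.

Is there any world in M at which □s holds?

Yes

Let φ = □s. Evaluate φ at each world:
  a (successors {f, g, h}): φ is false.
  b (successors {d}): φ is true.
  c (successors {a, c, d}): φ is false.
  d (successors {a, b, c, f}): φ is false.
  e (successors ∅): φ is true.
  f (successors {a, c, e}): φ is false.
  g (successors {a}): φ is true.
  h (successors ∅): φ is true.
Detail at b (witness):
  At b: □s requires s at every successor {d}.
    At d: s is true.
  So □s is true at b.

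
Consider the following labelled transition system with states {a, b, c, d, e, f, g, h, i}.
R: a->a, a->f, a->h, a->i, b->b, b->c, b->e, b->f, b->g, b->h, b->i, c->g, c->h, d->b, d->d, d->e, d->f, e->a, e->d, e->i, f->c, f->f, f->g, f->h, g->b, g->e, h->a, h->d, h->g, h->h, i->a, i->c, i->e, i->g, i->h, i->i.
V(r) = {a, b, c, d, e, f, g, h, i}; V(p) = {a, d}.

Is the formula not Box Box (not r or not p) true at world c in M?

At c: Box Box (not r or not p) is false, so not Box Box (not r or not p) is true.
  At c: Box Box (not r or not p) requires Box (not r or not p) at every successor {g, h}.
    Box (not r or not p) fails at h, so Box Box (not r or not p) is false at c.
      At h: Box (not r or not p) requires not r or not p at every successor {a, d, g, h}.
        not r or not p fails at a, so Box (not r or not p) is false at h.

Yes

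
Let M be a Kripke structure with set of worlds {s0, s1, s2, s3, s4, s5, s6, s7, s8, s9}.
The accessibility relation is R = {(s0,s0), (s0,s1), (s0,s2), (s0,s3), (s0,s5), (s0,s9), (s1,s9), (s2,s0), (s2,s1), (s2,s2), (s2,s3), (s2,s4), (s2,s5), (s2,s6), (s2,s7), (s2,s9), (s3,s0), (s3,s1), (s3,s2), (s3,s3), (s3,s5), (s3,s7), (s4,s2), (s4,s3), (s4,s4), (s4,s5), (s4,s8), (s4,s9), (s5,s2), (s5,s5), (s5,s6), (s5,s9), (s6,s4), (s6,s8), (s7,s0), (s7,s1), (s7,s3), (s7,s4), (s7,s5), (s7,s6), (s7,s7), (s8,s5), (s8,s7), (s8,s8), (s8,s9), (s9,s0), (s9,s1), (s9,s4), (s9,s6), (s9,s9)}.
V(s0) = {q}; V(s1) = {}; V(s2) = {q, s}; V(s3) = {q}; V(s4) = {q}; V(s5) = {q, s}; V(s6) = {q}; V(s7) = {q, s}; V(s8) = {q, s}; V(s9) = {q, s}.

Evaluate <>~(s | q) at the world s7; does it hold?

Yes

Recall that <>ψ holds at a world iff ψ holds at some accessible world.
At s7: <>~(s | q) requires ~(s | q) at some successor in {s0, s1, s3, s4, s5, s6, s7}.
  ~(s | q) holds at s1, so <>~(s | q) is true at s7.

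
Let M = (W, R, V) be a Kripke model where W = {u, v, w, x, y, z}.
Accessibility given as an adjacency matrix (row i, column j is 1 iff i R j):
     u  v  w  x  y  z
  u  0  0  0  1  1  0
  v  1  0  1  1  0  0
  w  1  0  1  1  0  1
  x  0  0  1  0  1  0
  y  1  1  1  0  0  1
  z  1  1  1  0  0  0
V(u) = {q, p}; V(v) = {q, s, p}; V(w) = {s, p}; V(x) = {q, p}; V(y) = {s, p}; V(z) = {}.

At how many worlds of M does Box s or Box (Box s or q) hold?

1

Let φ = Box s or Box (Box s or q). Evaluate φ at each world:
  u (successors {x, y}): φ is false.
  v (successors {u, w, x}): φ is false.
  w (successors {u, w, x, z}): φ is false.
  x (successors {w, y}): φ is true.
  y (successors {u, v, w, z}): φ is false.
  z (successors {u, v, w}): φ is false.
For instance, at u:
  At u: Box s is false, Box (Box s or q) is false, so Box s or Box (Box s or q) is false.
    At u: Box s requires s at every successor {x, y}.
      s fails at x, so Box s is false at u.
    At u: Box (Box s or q) requires Box s or q at every successor {x, y}.
      Box s or q fails at y, so Box (Box s or q) is false at u.
Satisfying worlds: {x}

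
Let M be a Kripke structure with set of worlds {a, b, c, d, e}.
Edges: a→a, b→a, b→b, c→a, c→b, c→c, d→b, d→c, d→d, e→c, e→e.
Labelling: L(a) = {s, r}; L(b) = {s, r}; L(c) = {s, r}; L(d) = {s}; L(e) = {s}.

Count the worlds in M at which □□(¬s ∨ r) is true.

Let φ = □□(¬s ∨ r). Evaluate φ at each world:
  a (successors {a}): φ is true.
  b (successors {a, b}): φ is true.
  c (successors {a, b, c}): φ is true.
  d (successors {b, c, d}): φ is false.
  e (successors {c, e}): φ is false.
For instance, at e:
  At e: □□(¬s ∨ r) requires □(¬s ∨ r) at every successor {c, e}.
    □(¬s ∨ r) fails at e, so □□(¬s ∨ r) is false at e.
      At e: □(¬s ∨ r) requires ¬s ∨ r at every successor {c, e}.
        ¬s ∨ r fails at e, so □(¬s ∨ r) is false at e.
Satisfying worlds: {a, b, c}

3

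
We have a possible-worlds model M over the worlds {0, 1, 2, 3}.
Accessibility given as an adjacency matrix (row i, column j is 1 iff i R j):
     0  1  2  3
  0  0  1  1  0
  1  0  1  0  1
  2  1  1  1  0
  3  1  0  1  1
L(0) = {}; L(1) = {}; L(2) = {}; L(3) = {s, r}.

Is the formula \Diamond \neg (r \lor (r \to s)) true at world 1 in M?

No

At 1: \Diamond \neg (r \lor (r \to s)) requires \neg (r \lor (r \to s)) at some successor in {1, 3}.
  At 1: \neg (r \lor (r \to s)) is false.
  At 3: \neg (r \lor (r \to s)) is false.
So \Diamond \neg (r \lor (r \to s)) is false at 1.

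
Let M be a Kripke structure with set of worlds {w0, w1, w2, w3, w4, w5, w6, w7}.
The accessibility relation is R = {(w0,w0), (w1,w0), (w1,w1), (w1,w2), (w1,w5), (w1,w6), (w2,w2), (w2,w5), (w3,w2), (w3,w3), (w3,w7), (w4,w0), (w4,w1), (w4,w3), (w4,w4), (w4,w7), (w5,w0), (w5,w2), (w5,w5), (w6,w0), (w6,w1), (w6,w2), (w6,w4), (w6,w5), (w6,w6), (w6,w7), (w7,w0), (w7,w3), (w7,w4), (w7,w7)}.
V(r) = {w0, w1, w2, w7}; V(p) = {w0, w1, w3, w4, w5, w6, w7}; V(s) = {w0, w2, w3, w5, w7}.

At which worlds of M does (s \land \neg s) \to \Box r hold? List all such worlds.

w0, w1, w2, w3, w4, w5, w6, w7

Let φ = (s \land \neg s) \to \Box r. Evaluate φ at each world:
  w0 (successors {w0}): φ is true.
  w1 (successors {w0, w1, w2, w5, w6}): φ is true.
  w2 (successors {w2, w5}): φ is true.
  w3 (successors {w2, w3, w7}): φ is true.
  w4 (successors {w0, w1, w3, w4, w7}): φ is true.
  w5 (successors {w0, w2, w5}): φ is true.
  w6 (successors {w0, w1, w2, w4, w5, w6, w7}): φ is true.
  w7 (successors {w0, w3, w4, w7}): φ is true.
For instance, at w3:
  At w3: s \land \neg s is false, \Box r is false, so (s \land \neg s) \to \Box r is true.
    At w3: \Box r requires r at every successor {w2, w3, w7}.
      r fails at w3, so \Box r is false at w3.
Satisfying worlds: {w0, w1, w2, w3, w4, w5, w6, w7}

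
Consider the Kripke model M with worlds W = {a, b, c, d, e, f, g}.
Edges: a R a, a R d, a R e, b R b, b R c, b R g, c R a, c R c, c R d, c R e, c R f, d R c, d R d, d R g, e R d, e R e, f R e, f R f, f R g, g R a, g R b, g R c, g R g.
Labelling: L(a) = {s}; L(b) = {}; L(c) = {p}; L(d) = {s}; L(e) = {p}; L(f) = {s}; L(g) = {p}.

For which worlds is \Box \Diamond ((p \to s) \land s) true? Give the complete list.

a, c, d, e, f

Let φ = \Box \Diamond ((p \to s) \land s). Evaluate φ at each world:
  a (successors {a, d, e}): φ is true.
  b (successors {b, c, g}): φ is false.
  c (successors {a, c, d, e, f}): φ is true.
  d (successors {c, d, g}): φ is true.
  e (successors {d, e}): φ is true.
  f (successors {e, f, g}): φ is true.
  g (successors {a, b, c, g}): φ is false.
For instance, at a:
  At a: \Box \Diamond ((p \to s) \land s) requires \Diamond ((p \to s) \land s) at every successor {a, d, e}.
      At a: \Diamond ((p \to s) \land s) requires (p \to s) \land s at some successor in {a, d, e}.
        (p \to s) \land s holds at a, so \Diamond ((p \to s) \land s) is true at a.
      At d: \Diamond ((p \to s) \land s) requires (p \to s) \land s at some successor in {c, d, g}.
        (p \to s) \land s holds at d, so \Diamond ((p \to s) \land s) is true at d.
      At e: \Diamond ((p \to s) \land s) requires (p \to s) \land s at some successor in {d, e}.
        (p \to s) \land s holds at d, so \Diamond ((p \to s) \land s) is true at e.
  So \Box \Diamond ((p \to s) \land s) is true at a.
Satisfying worlds: {a, c, d, e, f}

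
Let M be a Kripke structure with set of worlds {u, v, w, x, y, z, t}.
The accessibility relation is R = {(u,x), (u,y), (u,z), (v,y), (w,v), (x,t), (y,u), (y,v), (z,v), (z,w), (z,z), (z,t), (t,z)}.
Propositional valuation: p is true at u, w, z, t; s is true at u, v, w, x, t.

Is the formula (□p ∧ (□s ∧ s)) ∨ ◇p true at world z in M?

Yes

At z: □p ∧ (□s ∧ s) is false, ◇p is true, so (□p ∧ (□s ∧ s)) ∨ ◇p is true.
  At z: □p is false, □s ∧ s is false, so □p ∧ (□s ∧ s) is false.
    At z: □p requires p at every successor {v, w, z, t}.
      p fails at v, so □p is false at z.
    At z: □s is false, s is false, so □s ∧ s is false.
      At z: □s requires s at every successor {v, w, z, t}.
        s fails at z, so □s is false at z.
  At z: ◇p requires p at some successor in {v, w, z, t}.
    p holds at w, so ◇p is true at z.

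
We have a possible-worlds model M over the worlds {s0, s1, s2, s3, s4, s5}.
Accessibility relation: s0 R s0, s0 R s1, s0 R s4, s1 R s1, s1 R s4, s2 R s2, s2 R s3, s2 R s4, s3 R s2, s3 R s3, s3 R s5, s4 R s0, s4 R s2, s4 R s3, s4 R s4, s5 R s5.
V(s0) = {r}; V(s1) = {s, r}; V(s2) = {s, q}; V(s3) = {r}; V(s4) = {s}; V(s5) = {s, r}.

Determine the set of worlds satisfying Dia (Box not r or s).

Let φ = Dia (Box not r or s). Evaluate φ at each world:
  s0 (successors {s0, s1, s4}): φ is true.
  s1 (successors {s1, s4}): φ is true.
  s2 (successors {s2, s3, s4}): φ is true.
  s3 (successors {s2, s3, s5}): φ is true.
  s4 (successors {s0, s2, s3, s4}): φ is true.
  s5 (successors {s5}): φ is true.
For instance, at s3:
  At s3: Dia (Box not r or s) requires Box not r or s at some successor in {s2, s3, s5}.
    Box not r or s holds at s2, so Dia (Box not r or s) is true at s3.
      At s2: Box not r is false, s is true, so Box not r or s is true.
Satisfying worlds: {s0, s1, s2, s3, s4, s5}

s0, s1, s2, s3, s4, s5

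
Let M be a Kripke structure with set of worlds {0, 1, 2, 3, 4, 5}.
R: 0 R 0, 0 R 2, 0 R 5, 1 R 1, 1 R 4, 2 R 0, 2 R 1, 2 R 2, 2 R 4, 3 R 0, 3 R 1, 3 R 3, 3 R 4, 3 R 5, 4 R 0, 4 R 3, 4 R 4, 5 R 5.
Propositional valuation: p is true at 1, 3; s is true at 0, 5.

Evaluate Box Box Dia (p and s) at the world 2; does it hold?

At 2: Box Box Dia (p and s) requires Box Dia (p and s) at every successor {0, 1, 2, 4}.
  Box Dia (p and s) fails at 0, so Box Box Dia (p and s) is false at 2.
    At 0: Box Dia (p and s) requires Dia (p and s) at every successor {0, 2, 5}.
      Dia (p and s) fails at 0, so Box Dia (p and s) is false at 0.

No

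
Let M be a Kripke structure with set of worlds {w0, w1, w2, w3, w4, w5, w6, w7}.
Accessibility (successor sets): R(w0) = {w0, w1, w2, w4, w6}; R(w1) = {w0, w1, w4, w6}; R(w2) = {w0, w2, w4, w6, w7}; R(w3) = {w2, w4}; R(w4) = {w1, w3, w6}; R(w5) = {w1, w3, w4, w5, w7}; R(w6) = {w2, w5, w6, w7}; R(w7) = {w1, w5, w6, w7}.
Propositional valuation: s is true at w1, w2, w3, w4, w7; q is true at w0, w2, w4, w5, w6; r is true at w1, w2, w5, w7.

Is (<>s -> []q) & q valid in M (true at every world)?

No

Let φ = (<>s -> []q) & q. Evaluate φ at each world:
  w0 (successors {w0, w1, w2, w4, w6}): φ is false.
  w1 (successors {w0, w1, w4, w6}): φ is false.
  w2 (successors {w0, w2, w4, w6, w7}): φ is false.
  w3 (successors {w2, w4}): φ is false.
  w4 (successors {w1, w3, w6}): φ is false.
  w5 (successors {w1, w3, w4, w5, w7}): φ is false.
  w6 (successors {w2, w5, w6, w7}): φ is false.
  w7 (successors {w1, w5, w6, w7}): φ is false.
Detail at w0 (counterexample):
  At w0: <>s -> []q is false, q is true, so (<>s -> []q) & q is false.
    At w0: <>s is true, []q is false, so <>s -> []q is false.
      At w0: <>s requires s at some successor in {w0, w1, w2, w4, w6}.
        s holds at w1, so <>s is true at w0.
      At w0: []q requires q at every successor {w0, w1, w2, w4, w6}.
        q fails at w1, so []q is false at w0.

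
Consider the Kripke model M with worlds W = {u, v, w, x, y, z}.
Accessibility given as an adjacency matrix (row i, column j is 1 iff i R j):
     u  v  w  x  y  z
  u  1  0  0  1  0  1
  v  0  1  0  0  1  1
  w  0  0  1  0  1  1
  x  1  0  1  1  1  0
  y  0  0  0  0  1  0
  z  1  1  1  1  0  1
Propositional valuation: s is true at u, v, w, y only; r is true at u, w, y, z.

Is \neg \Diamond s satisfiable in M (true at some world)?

Let φ = \neg \Diamond s. Evaluate φ at each world:
  u (successors {u, x, z}): φ is false.
  v (successors {v, y, z}): φ is false.
  w (successors {w, y, z}): φ is false.
  x (successors {u, w, x, y}): φ is false.
  y (successors {y}): φ is false.
  z (successors {u, v, w, x, z}): φ is false.
For instance, at y:
  At y: \Diamond s is true, so \neg \Diamond s is false.
    At y: \Diamond s requires s at some successor in {y}.
      s holds at y, so \Diamond s is true at y.

No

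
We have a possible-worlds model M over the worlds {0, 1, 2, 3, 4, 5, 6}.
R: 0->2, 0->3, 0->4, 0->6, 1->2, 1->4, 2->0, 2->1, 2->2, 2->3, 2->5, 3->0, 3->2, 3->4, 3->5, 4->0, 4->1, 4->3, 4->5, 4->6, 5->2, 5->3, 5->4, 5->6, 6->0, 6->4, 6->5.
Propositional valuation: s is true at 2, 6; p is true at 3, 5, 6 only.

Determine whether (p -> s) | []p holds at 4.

At 4: p -> s is true, []p is false, so (p -> s) | []p is true.
  At 4: []p requires p at every successor {0, 1, 3, 5, 6}.
    p fails at 0, so []p is false at 4.

Yes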